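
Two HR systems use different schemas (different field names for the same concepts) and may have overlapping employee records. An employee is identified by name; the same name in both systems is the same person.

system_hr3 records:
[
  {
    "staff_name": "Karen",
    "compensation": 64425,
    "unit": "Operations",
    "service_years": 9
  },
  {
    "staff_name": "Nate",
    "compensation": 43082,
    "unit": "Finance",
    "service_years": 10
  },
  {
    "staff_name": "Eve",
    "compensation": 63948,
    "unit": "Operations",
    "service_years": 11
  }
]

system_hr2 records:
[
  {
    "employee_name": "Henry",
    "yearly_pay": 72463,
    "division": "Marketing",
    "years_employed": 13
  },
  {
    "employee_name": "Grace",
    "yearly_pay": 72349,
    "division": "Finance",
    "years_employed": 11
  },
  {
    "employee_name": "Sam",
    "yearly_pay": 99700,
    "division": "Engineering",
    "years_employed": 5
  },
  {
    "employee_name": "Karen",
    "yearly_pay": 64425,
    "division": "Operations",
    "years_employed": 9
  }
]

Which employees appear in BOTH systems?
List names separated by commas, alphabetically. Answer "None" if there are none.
Karen

Schema mapping: "staff_name" (system_hr3) = "employee_name" (system_hr2) = employee name

Names in system_hr3: ['Eve', 'Karen', 'Nate']
Names in system_hr2: ['Grace', 'Henry', 'Karen', 'Sam']

Intersection: ['Karen']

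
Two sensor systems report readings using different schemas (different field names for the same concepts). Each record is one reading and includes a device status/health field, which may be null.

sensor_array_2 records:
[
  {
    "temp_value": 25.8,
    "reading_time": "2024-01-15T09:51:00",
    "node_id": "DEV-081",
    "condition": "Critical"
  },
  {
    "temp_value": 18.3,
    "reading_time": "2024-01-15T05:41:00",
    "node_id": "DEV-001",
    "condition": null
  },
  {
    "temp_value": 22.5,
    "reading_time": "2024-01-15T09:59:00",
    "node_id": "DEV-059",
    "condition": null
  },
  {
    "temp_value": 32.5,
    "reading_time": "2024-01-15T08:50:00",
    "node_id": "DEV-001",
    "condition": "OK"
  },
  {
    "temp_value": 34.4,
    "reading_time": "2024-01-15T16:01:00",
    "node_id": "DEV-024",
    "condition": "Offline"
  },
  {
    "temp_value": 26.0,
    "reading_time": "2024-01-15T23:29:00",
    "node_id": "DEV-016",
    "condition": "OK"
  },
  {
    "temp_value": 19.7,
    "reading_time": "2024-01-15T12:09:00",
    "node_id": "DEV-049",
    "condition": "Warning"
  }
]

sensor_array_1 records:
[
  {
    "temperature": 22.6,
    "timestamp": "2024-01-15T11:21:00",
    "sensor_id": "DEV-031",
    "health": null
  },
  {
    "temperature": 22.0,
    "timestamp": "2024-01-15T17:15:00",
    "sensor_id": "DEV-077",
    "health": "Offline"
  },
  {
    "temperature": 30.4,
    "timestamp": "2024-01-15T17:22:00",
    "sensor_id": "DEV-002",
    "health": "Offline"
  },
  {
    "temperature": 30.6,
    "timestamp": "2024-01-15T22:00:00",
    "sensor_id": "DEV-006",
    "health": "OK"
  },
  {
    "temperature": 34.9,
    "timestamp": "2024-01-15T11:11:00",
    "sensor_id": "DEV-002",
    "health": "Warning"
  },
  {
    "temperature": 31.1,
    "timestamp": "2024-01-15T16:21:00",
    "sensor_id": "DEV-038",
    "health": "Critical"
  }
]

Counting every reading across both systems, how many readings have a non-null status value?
10

Schema mapping: "condition" (sensor_array_2) = "health" (sensor_array_1) = status

Non-null in sensor_array_2: 5
Non-null in sensor_array_1: 5

Total non-null: 5 + 5 = 10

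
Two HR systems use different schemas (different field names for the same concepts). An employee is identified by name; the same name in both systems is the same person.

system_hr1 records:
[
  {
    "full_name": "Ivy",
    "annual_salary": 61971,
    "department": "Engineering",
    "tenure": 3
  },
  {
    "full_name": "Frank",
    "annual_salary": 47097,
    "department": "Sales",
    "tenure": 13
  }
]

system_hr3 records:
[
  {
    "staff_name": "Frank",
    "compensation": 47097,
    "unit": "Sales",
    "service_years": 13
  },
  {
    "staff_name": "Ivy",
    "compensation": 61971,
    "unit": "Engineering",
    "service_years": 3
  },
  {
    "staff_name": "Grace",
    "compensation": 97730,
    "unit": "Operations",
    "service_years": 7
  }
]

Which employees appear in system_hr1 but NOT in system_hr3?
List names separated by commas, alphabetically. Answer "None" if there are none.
None

Schema mapping: "full_name" (system_hr1) = "staff_name" (system_hr3) = employee name

Names in system_hr1: ['Frank', 'Ivy']
Names in system_hr3: ['Frank', 'Grace', 'Ivy']

In system_hr1 but not system_hr3: None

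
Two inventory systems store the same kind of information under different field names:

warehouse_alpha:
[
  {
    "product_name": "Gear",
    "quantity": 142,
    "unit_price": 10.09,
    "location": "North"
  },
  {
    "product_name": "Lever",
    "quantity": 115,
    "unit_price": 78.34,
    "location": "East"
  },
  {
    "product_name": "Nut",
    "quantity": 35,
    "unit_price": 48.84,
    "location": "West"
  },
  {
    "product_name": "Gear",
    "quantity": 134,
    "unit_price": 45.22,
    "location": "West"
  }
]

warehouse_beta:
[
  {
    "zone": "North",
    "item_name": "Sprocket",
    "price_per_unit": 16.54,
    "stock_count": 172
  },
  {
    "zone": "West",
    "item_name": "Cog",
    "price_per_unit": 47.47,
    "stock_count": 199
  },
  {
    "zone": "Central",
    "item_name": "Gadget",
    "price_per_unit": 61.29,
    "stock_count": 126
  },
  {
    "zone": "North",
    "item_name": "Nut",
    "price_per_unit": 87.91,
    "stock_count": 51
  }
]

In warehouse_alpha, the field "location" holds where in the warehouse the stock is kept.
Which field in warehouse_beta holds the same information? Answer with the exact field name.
zone

In warehouse_alpha, "location" holds where in the warehouse the stock is kept.
The fields in warehouse_beta are: "zone", "item_name", "price_per_unit", "stock_count".
"zone" is the match: the name refers to the same concept and its values are area labels (e.g. 'Central', 'North').
The other fields ("item_name", "price_per_unit", "stock_count") hold different kinds of data.

So "location" in warehouse_alpha corresponds to "zone" in warehouse_beta.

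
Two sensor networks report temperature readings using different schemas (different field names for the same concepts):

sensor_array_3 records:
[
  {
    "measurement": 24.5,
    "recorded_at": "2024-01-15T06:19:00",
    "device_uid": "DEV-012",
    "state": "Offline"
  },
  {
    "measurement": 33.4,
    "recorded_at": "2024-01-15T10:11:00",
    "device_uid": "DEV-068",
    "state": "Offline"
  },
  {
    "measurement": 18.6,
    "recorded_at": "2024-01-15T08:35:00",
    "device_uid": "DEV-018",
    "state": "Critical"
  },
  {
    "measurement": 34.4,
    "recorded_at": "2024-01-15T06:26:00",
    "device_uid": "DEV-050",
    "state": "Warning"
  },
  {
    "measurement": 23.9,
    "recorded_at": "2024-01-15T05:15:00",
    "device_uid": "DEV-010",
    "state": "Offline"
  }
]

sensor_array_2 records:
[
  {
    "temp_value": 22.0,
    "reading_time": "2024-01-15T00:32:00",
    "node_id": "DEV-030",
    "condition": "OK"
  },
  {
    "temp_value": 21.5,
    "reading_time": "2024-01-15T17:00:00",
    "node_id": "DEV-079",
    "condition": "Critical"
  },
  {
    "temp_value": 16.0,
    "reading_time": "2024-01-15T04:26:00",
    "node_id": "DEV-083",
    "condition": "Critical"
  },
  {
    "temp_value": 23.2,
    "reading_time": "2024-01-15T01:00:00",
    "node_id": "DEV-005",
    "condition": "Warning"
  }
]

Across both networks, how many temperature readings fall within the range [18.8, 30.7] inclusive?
5

Schema mapping: "measurement" (sensor_array_3) = "temp_value" (sensor_array_2) = temperature

Readings in [18.8, 30.7] from sensor_array_3: 2
Readings in [18.8, 30.7] from sensor_array_2: 3

Total count: 2 + 3 = 5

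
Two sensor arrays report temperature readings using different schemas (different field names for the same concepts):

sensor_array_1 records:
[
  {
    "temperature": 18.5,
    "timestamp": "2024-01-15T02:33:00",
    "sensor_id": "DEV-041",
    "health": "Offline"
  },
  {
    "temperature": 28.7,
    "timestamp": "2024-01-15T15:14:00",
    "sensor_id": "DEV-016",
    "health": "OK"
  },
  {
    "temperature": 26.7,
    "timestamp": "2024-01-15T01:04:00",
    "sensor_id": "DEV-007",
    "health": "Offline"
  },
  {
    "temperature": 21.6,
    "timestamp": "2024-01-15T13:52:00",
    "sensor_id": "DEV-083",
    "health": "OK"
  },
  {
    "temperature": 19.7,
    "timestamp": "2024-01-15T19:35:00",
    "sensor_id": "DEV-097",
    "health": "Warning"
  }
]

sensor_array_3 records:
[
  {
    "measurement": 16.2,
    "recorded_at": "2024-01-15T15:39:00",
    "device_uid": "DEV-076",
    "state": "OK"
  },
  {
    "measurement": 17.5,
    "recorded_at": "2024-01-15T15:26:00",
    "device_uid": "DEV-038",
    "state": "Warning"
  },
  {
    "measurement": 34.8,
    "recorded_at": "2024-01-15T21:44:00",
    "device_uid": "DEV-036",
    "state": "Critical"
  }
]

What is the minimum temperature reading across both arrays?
16.2

Schema mapping: "temperature" (sensor_array_1) = "measurement" (sensor_array_3) = temperature reading

Minimum in sensor_array_1: 18.5
Minimum in sensor_array_3: 16.2

Overall minimum: min(18.5, 16.2) = 16.2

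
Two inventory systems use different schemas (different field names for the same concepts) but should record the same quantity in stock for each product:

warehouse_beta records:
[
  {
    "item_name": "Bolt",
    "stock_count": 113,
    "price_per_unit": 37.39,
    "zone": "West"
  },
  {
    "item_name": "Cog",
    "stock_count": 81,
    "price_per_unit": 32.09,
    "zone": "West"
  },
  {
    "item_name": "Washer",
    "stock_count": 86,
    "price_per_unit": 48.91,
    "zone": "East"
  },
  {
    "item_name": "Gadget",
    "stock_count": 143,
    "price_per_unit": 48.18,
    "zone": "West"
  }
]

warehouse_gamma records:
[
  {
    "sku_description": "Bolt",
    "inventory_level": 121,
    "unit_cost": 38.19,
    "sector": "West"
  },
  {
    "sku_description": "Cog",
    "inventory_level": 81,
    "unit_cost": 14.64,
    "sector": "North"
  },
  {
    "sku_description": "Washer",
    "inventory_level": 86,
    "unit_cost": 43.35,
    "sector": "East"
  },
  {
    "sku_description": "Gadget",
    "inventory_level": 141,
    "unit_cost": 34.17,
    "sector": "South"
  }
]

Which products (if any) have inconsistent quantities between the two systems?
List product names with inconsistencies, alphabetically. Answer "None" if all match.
Bolt, Gadget

Schema mappings:
- "item_name" (warehouse_beta) = "sku_description" (warehouse_gamma) = product name
- "stock_count" (warehouse_beta) = "inventory_level" (warehouse_gamma) = quantity

Comparison:
  Bolt: 113 vs 121 - MISMATCH
  Cog: 81 vs 81 - MATCH
  Washer: 86 vs 86 - MATCH
  Gadget: 143 vs 141 - MISMATCH

Products with inconsistencies: Bolt, Gadget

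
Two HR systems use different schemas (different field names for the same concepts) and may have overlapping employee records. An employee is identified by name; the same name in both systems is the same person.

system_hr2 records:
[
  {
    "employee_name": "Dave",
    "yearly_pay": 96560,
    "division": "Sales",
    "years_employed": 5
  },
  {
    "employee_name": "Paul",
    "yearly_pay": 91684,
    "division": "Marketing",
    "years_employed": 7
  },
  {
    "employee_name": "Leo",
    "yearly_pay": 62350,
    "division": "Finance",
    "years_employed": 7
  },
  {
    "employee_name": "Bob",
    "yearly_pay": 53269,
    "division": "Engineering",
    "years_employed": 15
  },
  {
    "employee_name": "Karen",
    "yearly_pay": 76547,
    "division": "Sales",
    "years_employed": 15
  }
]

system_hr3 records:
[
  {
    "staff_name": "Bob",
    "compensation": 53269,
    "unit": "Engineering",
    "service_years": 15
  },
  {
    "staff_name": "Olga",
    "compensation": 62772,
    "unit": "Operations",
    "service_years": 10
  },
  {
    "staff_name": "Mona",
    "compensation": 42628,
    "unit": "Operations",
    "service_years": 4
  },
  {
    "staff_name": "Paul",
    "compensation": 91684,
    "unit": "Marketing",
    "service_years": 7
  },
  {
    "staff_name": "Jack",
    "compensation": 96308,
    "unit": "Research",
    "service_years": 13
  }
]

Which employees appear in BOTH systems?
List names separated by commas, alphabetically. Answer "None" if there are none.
Bob, Paul

Schema mapping: "employee_name" (system_hr2) = "staff_name" (system_hr3) = employee name

Names in system_hr2: ['Bob', 'Dave', 'Karen', 'Leo', 'Paul']
Names in system_hr3: ['Bob', 'Jack', 'Mona', 'Olga', 'Paul']

Intersection: ['Bob', 'Paul']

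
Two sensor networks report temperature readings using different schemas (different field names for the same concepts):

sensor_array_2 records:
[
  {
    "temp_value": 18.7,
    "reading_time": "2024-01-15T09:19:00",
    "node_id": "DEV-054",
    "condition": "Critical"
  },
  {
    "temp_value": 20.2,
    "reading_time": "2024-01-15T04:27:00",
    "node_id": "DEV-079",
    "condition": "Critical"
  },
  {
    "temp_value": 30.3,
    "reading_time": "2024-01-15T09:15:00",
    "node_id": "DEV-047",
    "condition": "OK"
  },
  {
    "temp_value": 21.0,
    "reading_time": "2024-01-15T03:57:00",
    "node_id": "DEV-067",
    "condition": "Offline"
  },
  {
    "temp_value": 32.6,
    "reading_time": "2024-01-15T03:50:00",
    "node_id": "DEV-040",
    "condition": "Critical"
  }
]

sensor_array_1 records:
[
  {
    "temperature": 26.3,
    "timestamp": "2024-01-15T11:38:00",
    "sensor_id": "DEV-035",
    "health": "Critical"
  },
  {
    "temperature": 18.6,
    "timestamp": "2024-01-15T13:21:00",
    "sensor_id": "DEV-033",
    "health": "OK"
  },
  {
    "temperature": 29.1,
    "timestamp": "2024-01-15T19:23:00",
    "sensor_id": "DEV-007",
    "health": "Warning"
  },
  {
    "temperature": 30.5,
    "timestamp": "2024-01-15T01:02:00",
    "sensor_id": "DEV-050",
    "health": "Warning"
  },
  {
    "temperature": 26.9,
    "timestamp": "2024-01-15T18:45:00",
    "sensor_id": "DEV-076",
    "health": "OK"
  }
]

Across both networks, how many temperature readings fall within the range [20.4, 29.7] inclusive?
4

Schema mapping: "temp_value" (sensor_array_2) = "temperature" (sensor_array_1) = temperature

Readings in [20.4, 29.7] from sensor_array_2: 1
Readings in [20.4, 29.7] from sensor_array_1: 3

Total count: 1 + 3 = 4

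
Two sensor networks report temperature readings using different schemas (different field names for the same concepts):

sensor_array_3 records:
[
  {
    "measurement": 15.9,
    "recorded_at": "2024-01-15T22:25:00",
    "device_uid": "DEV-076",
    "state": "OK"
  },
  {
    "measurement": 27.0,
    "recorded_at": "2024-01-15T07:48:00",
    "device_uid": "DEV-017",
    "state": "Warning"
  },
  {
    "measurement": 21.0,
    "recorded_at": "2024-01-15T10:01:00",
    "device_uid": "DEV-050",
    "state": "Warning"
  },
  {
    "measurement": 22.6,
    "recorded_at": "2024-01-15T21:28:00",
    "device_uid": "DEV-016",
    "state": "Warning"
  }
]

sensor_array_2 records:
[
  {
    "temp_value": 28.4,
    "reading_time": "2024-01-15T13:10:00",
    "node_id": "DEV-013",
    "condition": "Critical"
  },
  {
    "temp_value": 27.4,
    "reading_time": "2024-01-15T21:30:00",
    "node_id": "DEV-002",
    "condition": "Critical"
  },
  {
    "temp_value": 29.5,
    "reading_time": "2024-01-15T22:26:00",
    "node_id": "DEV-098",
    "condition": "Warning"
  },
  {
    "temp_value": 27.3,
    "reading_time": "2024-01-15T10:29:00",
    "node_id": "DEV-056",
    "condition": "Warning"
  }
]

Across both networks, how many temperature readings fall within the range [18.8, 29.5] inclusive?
7

Schema mapping: "measurement" (sensor_array_3) = "temp_value" (sensor_array_2) = temperature

Readings in [18.8, 29.5] from sensor_array_3: 3
Readings in [18.8, 29.5] from sensor_array_2: 4

Total count: 3 + 4 = 7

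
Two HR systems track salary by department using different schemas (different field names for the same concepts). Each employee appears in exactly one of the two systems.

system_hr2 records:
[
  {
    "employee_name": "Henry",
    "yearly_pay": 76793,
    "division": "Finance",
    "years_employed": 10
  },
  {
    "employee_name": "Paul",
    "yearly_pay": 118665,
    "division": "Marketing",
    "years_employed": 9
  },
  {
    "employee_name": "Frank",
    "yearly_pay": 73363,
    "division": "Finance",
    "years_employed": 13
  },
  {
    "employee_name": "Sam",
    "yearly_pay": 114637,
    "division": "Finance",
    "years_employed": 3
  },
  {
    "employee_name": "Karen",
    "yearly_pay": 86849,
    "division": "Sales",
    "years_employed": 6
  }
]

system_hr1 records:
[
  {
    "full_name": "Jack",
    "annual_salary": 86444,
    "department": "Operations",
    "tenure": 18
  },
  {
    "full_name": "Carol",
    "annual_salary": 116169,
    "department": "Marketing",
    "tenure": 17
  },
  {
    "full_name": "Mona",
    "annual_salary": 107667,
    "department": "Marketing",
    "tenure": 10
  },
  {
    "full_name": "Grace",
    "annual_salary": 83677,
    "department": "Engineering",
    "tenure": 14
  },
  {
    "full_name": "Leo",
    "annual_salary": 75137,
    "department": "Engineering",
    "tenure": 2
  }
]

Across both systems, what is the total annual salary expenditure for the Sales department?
86849

Schema mappings:
- "division" (system_hr2) = "department" (system_hr1) = department
- "yearly_pay" (system_hr2) = "annual_salary" (system_hr1) = salary

Sales salaries from system_hr2: 86849
Sales salaries from system_hr1: 0

Total: 86849 + 0 = 86849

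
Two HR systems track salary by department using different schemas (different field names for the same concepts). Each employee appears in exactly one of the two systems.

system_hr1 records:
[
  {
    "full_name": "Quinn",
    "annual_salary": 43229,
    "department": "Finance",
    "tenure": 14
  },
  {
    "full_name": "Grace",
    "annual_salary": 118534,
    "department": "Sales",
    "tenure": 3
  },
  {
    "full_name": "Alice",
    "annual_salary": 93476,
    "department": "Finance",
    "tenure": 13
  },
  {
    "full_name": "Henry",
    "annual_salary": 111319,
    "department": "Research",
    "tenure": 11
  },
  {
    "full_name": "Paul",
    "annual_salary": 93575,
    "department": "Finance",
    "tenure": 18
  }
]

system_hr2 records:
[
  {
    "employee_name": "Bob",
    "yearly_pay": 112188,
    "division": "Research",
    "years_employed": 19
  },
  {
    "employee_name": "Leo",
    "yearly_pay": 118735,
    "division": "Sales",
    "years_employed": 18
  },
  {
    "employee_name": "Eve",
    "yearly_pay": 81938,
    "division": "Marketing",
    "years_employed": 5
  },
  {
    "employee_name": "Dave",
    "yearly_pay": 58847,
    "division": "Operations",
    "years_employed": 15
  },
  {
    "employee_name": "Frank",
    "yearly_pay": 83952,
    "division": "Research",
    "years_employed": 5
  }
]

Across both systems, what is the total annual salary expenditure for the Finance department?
230280

Schema mappings:
- "department" (system_hr1) = "division" (system_hr2) = department
- "annual_salary" (system_hr1) = "yearly_pay" (system_hr2) = salary

Finance salaries from system_hr1: 230280
Finance salaries from system_hr2: 0

Total: 230280 + 0 = 230280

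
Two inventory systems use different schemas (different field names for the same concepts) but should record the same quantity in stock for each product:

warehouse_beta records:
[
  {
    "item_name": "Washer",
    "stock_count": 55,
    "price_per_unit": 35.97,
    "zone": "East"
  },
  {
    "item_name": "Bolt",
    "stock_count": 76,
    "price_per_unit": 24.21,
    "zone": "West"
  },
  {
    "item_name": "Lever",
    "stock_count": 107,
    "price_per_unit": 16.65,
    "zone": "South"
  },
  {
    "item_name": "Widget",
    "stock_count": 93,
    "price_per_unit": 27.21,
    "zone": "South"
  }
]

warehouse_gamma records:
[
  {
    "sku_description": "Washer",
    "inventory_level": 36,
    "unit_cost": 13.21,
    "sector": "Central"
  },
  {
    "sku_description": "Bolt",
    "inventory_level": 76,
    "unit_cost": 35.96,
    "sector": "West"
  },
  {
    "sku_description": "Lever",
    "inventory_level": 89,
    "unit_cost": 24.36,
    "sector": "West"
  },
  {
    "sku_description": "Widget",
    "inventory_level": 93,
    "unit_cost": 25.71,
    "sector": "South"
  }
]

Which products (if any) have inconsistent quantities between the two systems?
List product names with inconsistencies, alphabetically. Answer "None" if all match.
Lever, Washer

Schema mappings:
- "item_name" (warehouse_beta) = "sku_description" (warehouse_gamma) = product name
- "stock_count" (warehouse_beta) = "inventory_level" (warehouse_gamma) = quantity

Comparison:
  Washer: 55 vs 36 - MISMATCH
  Bolt: 76 vs 76 - MATCH
  Lever: 107 vs 89 - MISMATCH
  Widget: 93 vs 93 - MATCH

Products with inconsistencies: Lever, Washer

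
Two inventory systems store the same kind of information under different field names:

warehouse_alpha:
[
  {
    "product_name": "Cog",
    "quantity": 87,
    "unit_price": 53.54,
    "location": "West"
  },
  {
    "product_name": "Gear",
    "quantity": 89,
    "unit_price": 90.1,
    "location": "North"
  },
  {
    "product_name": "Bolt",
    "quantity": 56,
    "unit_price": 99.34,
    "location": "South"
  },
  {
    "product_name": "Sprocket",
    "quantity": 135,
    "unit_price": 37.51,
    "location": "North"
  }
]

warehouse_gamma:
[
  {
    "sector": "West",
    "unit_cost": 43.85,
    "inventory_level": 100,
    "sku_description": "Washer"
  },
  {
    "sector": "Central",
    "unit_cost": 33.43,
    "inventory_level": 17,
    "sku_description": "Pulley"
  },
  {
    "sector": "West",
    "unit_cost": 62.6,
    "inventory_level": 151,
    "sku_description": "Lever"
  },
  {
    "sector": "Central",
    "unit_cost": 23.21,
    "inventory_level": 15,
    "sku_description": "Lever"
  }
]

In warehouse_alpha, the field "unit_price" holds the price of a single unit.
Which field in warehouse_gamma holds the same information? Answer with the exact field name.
unit_cost

In warehouse_alpha, "unit_price" holds the price of a single unit.
The fields in warehouse_gamma are: "sector", "unit_cost", "inventory_level", "sku_description".
"unit_cost" is the match: the name refers to the same concept and its values are decimal currency amounts (e.g. 43.85, 33.43).
The other fields ("sector", "inventory_level", "sku_description") hold different kinds of data.

So "unit_price" in warehouse_alpha corresponds to "unit_cost" in warehouse_gamma.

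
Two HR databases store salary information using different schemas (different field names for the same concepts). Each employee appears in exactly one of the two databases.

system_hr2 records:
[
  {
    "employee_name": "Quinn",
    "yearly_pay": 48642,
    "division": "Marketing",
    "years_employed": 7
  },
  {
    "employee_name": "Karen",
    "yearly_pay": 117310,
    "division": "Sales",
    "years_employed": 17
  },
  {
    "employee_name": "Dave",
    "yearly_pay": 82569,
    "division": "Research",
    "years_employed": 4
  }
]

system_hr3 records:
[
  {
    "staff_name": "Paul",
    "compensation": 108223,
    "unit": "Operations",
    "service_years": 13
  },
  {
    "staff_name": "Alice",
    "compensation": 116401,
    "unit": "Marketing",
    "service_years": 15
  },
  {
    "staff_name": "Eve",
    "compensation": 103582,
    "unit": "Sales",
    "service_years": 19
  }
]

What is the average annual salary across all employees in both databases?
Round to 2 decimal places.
96121.17

Schema mapping: "yearly_pay" (system_hr2) = "compensation" (system_hr3) = annual salary

All salaries: [48642, 117310, 82569, 108223, 116401, 103582]
Sum: 576727
Count: 6
Average: 576727 / 6 = 96121.17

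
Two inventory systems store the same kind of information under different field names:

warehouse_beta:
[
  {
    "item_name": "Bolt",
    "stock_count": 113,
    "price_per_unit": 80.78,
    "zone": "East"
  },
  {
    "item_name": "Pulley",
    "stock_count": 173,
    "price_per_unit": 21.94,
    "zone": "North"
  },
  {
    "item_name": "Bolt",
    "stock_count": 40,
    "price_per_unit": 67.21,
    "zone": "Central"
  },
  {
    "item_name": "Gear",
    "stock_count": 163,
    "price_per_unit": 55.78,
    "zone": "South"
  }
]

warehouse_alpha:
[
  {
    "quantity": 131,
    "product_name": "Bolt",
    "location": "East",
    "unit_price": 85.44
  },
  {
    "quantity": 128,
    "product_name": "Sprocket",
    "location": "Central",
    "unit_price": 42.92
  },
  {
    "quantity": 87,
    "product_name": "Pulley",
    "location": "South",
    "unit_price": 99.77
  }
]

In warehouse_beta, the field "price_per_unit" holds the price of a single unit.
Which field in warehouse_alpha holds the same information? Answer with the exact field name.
unit_price

In warehouse_beta, "price_per_unit" holds the price of a single unit.
The fields in warehouse_alpha are: "quantity", "product_name", "location", "unit_price".
"unit_price" is the match: the name refers to the same concept and its values are decimal currency amounts (e.g. 85.44, 42.92).
The other fields ("quantity", "product_name", "location") hold different kinds of data.

So "price_per_unit" in warehouse_beta corresponds to "unit_price" in warehouse_alpha.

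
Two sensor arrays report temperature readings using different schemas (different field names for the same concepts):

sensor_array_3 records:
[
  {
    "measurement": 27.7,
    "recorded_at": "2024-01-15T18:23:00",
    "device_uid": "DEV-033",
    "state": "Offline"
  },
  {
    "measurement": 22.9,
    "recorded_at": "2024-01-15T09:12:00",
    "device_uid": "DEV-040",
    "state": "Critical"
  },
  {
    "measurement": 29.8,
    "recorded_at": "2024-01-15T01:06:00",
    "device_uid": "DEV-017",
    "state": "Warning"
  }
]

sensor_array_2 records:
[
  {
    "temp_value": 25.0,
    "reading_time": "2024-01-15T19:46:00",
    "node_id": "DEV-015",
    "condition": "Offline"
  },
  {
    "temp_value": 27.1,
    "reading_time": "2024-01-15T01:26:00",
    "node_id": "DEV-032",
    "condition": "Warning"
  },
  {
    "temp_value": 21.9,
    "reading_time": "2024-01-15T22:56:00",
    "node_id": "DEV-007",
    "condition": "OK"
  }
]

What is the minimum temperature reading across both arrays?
21.9

Schema mapping: "measurement" (sensor_array_3) = "temp_value" (sensor_array_2) = temperature reading

Minimum in sensor_array_3: 22.9
Minimum in sensor_array_2: 21.9

Overall minimum: min(22.9, 21.9) = 21.9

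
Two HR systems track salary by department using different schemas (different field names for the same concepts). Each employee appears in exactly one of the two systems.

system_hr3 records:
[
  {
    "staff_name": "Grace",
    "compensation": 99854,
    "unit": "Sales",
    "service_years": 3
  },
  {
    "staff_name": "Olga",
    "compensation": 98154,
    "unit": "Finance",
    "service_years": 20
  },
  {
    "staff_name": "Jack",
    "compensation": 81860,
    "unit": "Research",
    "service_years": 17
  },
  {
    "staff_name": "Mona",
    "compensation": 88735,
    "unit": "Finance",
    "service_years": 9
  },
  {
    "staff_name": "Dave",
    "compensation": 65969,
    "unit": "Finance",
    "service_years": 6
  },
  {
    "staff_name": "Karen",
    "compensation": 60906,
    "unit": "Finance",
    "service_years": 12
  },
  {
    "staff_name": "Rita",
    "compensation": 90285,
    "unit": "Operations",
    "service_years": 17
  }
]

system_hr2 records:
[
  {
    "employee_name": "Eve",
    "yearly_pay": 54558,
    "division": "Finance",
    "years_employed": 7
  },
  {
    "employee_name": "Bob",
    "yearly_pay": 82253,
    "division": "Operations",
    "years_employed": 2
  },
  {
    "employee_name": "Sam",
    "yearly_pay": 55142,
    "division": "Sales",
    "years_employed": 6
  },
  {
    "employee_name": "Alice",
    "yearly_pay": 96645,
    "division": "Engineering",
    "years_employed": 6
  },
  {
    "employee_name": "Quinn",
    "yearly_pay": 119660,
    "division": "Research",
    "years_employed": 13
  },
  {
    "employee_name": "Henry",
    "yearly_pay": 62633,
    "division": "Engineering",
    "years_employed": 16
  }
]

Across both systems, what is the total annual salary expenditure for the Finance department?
368322

Schema mappings:
- "unit" (system_hr3) = "division" (system_hr2) = department
- "compensation" (system_hr3) = "yearly_pay" (system_hr2) = salary

Finance salaries from system_hr3: 313764
Finance salaries from system_hr2: 54558

Total: 313764 + 54558 = 368322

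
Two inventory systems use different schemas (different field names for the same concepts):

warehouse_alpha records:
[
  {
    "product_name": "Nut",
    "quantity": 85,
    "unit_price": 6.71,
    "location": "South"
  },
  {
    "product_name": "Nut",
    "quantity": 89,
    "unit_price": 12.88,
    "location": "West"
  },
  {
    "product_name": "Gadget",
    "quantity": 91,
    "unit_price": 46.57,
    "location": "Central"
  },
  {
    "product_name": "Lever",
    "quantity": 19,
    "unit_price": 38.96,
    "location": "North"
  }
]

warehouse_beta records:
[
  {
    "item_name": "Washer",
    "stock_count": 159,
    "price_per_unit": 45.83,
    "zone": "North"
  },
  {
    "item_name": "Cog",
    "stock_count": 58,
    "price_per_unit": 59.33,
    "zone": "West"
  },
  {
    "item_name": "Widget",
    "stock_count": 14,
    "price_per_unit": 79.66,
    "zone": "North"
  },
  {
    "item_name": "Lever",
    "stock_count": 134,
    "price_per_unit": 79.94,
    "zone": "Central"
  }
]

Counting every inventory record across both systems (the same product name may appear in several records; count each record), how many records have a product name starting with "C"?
1

Schema mapping: "product_name" (warehouse_alpha) = "item_name" (warehouse_beta) = product name

Records with product name starting with "C" in warehouse_alpha: 0
Records with product name starting with "C" in warehouse_beta: 1

Total: 0 + 1 = 1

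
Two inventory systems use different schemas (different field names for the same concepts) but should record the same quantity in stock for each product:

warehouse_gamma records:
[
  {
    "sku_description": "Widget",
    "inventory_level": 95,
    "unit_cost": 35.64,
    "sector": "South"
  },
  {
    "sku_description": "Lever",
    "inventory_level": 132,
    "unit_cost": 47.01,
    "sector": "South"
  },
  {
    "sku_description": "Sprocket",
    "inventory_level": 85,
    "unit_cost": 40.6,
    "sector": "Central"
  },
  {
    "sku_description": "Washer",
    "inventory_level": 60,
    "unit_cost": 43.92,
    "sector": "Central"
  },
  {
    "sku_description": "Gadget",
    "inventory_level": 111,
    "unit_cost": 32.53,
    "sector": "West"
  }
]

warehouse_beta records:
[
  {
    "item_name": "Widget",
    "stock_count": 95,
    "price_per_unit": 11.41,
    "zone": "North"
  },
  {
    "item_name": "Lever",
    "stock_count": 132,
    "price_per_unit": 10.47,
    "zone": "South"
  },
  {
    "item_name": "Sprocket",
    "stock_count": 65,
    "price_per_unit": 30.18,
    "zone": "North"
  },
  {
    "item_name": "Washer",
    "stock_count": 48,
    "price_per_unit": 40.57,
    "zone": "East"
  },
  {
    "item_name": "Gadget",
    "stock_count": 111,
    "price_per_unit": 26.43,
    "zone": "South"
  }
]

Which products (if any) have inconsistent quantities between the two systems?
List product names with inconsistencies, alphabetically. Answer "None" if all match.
Sprocket, Washer

Schema mappings:
- "sku_description" (warehouse_gamma) = "item_name" (warehouse_beta) = product name
- "inventory_level" (warehouse_gamma) = "stock_count" (warehouse_beta) = quantity

Comparison:
  Widget: 95 vs 95 - MATCH
  Lever: 132 vs 132 - MATCH
  Sprocket: 85 vs 65 - MISMATCH
  Washer: 60 vs 48 - MISMATCH
  Gadget: 111 vs 111 - MATCH

Products with inconsistencies: Sprocket, Washer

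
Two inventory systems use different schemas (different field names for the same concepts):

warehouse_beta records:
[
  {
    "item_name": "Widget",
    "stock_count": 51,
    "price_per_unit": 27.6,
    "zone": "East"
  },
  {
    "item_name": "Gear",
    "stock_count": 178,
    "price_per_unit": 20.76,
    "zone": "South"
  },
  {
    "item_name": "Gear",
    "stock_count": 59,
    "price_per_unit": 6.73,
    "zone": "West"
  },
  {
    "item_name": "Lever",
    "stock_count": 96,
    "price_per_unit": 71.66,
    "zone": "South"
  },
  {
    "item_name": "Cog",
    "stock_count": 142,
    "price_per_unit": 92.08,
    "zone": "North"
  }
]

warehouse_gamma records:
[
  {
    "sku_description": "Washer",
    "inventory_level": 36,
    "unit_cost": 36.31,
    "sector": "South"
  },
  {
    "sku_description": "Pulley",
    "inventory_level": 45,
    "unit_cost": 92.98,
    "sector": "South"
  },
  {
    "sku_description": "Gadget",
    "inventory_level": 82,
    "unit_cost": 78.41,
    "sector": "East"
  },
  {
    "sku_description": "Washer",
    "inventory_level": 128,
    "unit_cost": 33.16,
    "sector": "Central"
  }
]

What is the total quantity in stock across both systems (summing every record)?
817

To reconcile these schemas, identify the field holding the quantity in stock in each system:
1. In warehouse_beta it is "stock_count"
2. In warehouse_gamma it is "inventory_level"

From warehouse_beta: 51 + 178 + 59 + 96 + 142 = 526
From warehouse_gamma: 36 + 45 + 82 + 128 = 291

Total: 526 + 291 = 817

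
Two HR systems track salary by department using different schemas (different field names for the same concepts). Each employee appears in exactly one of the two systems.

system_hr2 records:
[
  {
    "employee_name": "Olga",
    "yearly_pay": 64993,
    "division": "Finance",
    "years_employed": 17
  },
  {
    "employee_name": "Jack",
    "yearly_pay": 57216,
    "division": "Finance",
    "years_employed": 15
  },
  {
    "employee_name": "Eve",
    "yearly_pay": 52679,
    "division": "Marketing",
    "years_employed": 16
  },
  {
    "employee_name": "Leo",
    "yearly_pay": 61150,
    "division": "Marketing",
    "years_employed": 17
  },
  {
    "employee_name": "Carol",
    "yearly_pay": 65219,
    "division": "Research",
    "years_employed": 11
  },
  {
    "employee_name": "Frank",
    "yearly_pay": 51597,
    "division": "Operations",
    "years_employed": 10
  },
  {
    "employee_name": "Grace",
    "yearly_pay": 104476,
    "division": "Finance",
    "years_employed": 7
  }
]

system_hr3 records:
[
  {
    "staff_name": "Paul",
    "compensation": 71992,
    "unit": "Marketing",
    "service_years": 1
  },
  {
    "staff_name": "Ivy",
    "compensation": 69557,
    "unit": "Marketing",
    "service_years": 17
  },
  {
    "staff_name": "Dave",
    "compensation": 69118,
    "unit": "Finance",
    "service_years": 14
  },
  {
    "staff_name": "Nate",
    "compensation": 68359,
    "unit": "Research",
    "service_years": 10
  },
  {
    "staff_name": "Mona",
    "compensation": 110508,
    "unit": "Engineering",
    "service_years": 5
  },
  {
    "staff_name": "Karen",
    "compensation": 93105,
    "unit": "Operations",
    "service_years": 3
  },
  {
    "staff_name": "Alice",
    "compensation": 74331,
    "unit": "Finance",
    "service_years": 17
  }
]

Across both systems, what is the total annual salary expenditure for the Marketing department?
255378

Schema mappings:
- "division" (system_hr2) = "unit" (system_hr3) = department
- "yearly_pay" (system_hr2) = "compensation" (system_hr3) = salary

Marketing salaries from system_hr2: 113829
Marketing salaries from system_hr3: 141549

Total: 113829 + 141549 = 255378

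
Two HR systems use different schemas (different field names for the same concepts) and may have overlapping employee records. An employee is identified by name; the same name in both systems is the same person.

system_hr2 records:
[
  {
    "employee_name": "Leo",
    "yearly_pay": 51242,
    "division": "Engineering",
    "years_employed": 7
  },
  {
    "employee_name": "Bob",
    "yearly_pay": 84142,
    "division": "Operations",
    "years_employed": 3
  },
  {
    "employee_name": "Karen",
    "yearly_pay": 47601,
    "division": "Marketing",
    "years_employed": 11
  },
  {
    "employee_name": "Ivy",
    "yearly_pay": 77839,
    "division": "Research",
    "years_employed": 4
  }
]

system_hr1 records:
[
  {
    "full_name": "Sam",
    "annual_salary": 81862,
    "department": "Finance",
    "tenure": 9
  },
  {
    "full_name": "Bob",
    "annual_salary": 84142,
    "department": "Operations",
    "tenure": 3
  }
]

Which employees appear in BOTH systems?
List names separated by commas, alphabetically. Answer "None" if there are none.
Bob

Schema mapping: "employee_name" (system_hr2) = "full_name" (system_hr1) = employee name

Names in system_hr2: ['Bob', 'Ivy', 'Karen', 'Leo']
Names in system_hr1: ['Bob', 'Sam']

Intersection: ['Bob']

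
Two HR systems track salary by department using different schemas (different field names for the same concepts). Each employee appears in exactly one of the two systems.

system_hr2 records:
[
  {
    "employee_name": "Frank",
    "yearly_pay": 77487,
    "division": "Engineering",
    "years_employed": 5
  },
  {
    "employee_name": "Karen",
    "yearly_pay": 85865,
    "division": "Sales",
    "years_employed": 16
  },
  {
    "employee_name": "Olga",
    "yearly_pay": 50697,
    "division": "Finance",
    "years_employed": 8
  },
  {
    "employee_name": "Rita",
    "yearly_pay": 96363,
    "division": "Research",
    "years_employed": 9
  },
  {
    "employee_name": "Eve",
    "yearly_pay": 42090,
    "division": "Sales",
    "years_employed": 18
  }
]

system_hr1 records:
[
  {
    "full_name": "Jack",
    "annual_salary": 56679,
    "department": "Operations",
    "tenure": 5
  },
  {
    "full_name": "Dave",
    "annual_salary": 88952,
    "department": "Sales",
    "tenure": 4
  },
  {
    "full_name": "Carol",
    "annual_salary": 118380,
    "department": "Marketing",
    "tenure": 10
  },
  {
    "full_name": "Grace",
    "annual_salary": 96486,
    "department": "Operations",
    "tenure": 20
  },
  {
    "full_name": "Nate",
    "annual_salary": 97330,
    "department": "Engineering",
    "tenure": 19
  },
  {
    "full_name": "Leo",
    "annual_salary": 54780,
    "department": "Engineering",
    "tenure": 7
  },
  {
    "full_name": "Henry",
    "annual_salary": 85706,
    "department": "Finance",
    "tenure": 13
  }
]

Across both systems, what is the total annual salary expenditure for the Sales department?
216907

Schema mappings:
- "division" (system_hr2) = "department" (system_hr1) = department
- "yearly_pay" (system_hr2) = "annual_salary" (system_hr1) = salary

Sales salaries from system_hr2: 127955
Sales salaries from system_hr1: 88952

Total: 127955 + 88952 = 216907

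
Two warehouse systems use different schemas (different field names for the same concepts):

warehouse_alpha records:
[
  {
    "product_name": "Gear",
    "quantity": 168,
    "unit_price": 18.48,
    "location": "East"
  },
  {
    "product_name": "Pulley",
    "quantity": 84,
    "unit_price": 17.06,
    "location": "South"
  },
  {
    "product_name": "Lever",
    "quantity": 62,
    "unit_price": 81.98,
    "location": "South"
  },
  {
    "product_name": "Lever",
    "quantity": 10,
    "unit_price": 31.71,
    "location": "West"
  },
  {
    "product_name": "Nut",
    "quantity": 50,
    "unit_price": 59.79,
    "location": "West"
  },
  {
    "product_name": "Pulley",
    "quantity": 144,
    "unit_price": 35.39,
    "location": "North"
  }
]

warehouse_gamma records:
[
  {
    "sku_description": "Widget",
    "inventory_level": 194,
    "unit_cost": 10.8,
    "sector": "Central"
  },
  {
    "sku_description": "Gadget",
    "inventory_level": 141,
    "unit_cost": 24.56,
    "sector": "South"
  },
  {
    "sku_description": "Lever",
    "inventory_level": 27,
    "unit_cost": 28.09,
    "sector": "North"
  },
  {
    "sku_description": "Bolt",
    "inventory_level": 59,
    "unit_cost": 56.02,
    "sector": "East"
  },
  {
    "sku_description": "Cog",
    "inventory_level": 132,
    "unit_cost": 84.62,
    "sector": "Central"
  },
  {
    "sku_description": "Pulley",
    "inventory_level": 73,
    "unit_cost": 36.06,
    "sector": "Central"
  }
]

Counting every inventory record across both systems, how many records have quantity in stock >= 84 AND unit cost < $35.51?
5

Schema mappings:
- "quantity" (warehouse_alpha) = "inventory_level" (warehouse_gamma) = quantity
- "unit_price" (warehouse_alpha) = "unit_cost" (warehouse_gamma) = unit cost

Records meeting both conditions in warehouse_alpha: 3
Records meeting both conditions in warehouse_gamma: 2

Total: 3 + 2 = 5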